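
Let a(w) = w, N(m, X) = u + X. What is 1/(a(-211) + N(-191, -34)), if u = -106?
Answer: -1/351 ≈ -0.0028490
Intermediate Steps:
N(m, X) = -106 + X
1/(a(-211) + N(-191, -34)) = 1/(-211 + (-106 - 34)) = 1/(-211 - 140) = 1/(-351) = -1/351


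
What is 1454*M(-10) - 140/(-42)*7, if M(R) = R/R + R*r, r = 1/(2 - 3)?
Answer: 48052/3 ≈ 16017.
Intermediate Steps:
r = -1 (r = 1/(-1) = -1)
M(R) = 1 - R (M(R) = R/R + R*(-1) = 1 - R)
1454*M(-10) - 140/(-42)*7 = 1454*(1 - 1*(-10)) - 140/(-42)*7 = 1454*(1 + 10) - 140*(-1/42)*7 = 1454*11 + (10/3)*7 = 15994 + 70/3 = 48052/3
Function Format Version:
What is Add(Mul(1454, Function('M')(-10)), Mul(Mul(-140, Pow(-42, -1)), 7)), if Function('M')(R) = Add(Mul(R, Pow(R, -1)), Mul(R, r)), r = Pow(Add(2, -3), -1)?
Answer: Rational(48052, 3) ≈ 16017.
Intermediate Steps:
r = -1 (r = Pow(-1, -1) = -1)
Function('M')(R) = Add(1, Mul(-1, R)) (Function('M')(R) = Add(Mul(R, Pow(R, -1)), Mul(R, -1)) = Add(1, Mul(-1, R)))
Add(Mul(1454, Function('M')(-10)), Mul(Mul(-140, Pow(-42, -1)), 7)) = Add(Mul(1454, Add(1, Mul(-1, -10))), Mul(Mul(-140, Pow(-42, -1)), 7)) = Add(Mul(1454, Add(1, 10)), Mul(Mul(-140, Rational(-1, 42)), 7)) = Add(Mul(1454, 11), Mul(Rational(10, 3), 7)) = Add(15994, Rational(70, 3)) = Rational(48052, 3)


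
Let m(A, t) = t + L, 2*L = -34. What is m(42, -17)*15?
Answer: -510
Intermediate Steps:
L = -17 (L = (1/2)*(-34) = -17)
m(A, t) = -17 + t (m(A, t) = t - 17 = -17 + t)
m(42, -17)*15 = (-17 - 17)*15 = -34*15 = -510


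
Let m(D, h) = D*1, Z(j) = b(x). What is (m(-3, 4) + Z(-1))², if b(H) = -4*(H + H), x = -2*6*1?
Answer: 8649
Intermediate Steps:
x = -12 (x = -12*1 = -12)
b(H) = -8*H
Z(j) = 96 (Z(j) = -8*(-12) = 96)
m(D, h) = D
(m(-3, 4) + Z(-1))² = (-3 + 96)² = 93² = 8649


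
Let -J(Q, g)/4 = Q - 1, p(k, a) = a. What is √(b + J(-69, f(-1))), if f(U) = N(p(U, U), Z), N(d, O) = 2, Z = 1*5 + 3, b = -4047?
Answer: I*√3767 ≈ 61.376*I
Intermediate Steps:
Z = 8 (Z = 5 + 3 = 8)
f(U) = 2
J(Q, g) = 4 - 4*Q (J(Q, g) = -4*(Q - 1) = -4*(-1 + Q) = 4 - 4*Q)
√(b + J(-69, f(-1))) = √(-4047 + (4 - 4*(-69))) = √(-4047 + (4 + 276)) = √(-4047 + 280) = √(-3767) = I*√3767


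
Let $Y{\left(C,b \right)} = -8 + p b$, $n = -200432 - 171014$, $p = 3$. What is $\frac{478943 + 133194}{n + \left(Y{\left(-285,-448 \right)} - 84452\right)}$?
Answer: $- \frac{612137}{457250} \approx -1.3387$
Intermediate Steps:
$n = -371446$
$Y{\left(C,b \right)} = -8 + 3 b$
$\frac{478943 + 133194}{n + \left(Y{\left(-285,-448 \right)} - 84452\right)} = \frac{478943 + 133194}{-371446 + \left(\left(-8 + 3 \left(-448\right)\right) - 84452\right)} = \frac{612137}{-371446 - 85804} = \frac{612137}{-457250} = 612137 \left(- \frac{1}{457250}\right) = - \frac{612137}{457250}$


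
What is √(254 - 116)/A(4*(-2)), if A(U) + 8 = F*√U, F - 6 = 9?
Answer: -√138/233 - 15*I*√69/466 ≈ -0.050418 - 0.26738*I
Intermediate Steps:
F = 15 (F = 6 + 9 = 15)
A(U) = -8 + 15*√U
√(254 - 116)/A(4*(-2)) = √(254 - 116)/(-8 + 15*√(4*(-2))) = √138/(-8 + 15*√(-8)) = √138/(-8 + 15*(2*I*√2)) = √138/(-8 + 30*I*√2)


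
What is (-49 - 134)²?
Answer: 33489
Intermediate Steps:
(-49 - 134)² = (-183)² = 33489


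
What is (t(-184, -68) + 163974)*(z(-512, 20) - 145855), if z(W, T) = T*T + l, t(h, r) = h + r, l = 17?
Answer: -23811400236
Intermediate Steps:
z(W, T) = 17 + T² (z(W, T) = T*T + 17 = T² + 17 = 17 + T²)
(t(-184, -68) + 163974)*(z(-512, 20) - 145855) = ((-184 - 68) + 163974)*((17 + 20²) - 145855) = (-252 + 163974)*((17 + 400) - 145855) = 163722*(417 - 145855) = 163722*(-145438) = -23811400236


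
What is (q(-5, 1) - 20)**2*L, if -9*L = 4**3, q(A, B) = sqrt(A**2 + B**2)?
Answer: -9088/3 + 2560*sqrt(26)/9 ≈ -1578.9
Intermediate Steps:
L = -64/9 (L = -1/9*4**3 = -1/9*64 = -64/9 ≈ -7.1111)
(q(-5, 1) - 20)**2*L = (sqrt((-5)**2 + 1**2) - 20)**2*(-64/9) = (sqrt(25 + 1) - 20)**2*(-64/9) = (sqrt(26) - 20)**2*(-64/9) = (-20 + sqrt(26))**2*(-64/9) = -64*(-20 + sqrt(26))**2/9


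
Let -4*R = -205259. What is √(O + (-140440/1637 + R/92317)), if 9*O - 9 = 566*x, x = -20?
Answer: I*√1103366896305931699261/906737574 ≈ 36.633*I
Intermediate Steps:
R = 205259/4 (R = -¼*(-205259) = 205259/4 ≈ 51315.)
O = -11311/9 (O = 1 + (566*(-20))/9 = 1 + (⅑)*(-11320) = 1 - 11320/9 = -11311/9 ≈ -1256.8)
√(O + (-140440/1637 + R/92317)) = √(-11311/9 + (-140440/1637 + (205259/4)/92317)) = √(-11311/9 + (-140440*1/1637 + (205259/4)*(1/92317))) = √(-11311/9 + (-140440/1637 + 205259/369268)) = √(-11311/9 - 51523988937/604491716) = √(-7301121700109/5440425444) = I*√1103366896305931699261/906737574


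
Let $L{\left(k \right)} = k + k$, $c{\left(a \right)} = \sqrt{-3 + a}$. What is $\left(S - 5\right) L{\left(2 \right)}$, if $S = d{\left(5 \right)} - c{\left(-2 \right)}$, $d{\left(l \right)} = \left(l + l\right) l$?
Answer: $180 - 4 i \sqrt{5} \approx 180.0 - 8.9443 i$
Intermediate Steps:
$d{\left(l \right)} = 2 l^{2}$ ($d{\left(l \right)} = 2 l l = 2 l^{2}$)
$L{\left(k \right)} = 2 k$
$S = 50 - i \sqrt{5}$ ($S = 2 \cdot 5^{2} - \sqrt{-3 - 2} = 2 \cdot 25 - \sqrt{-5} = 50 - i \sqrt{5} \approx 50.0 - 2.2361 i$)
$\left(S - 5\right) L{\left(2 \right)} = \left(\left(50 - i \sqrt{5}\right) - 5\right) 2 \cdot 2 = \left(45 - i \sqrt{5}\right) 4 = 180 - 4 i \sqrt{5}$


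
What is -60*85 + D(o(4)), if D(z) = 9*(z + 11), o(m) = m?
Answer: -4965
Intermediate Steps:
D(z) = 99 + 9*z (D(z) = 9*(11 + z) = 99 + 9*z)
-60*85 + D(o(4)) = -60*85 + (99 + 9*4) = -5100 + (99 + 36) = -5100 + 135 = -4965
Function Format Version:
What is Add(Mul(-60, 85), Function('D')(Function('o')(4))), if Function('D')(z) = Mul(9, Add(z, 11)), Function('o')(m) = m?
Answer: -4965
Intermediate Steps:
Function('D')(z) = Add(99, Mul(9, z)) (Function('D')(z) = Mul(9, Add(11, z)) = Add(99, Mul(9, z)))
Add(Mul(-60, 85), Function('D')(Function('o')(4))) = Add(Mul(-60, 85), Add(99, Mul(9, 4))) = Add(-5100, Add(99, 36)) = Add(-5100, 135) = -4965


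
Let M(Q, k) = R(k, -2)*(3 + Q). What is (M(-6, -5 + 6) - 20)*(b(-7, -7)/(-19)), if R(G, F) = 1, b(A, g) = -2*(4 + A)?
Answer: 138/19 ≈ 7.2632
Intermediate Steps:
b(A, g) = -8 - 2*A
M(Q, k) = 3 + Q (M(Q, k) = 1*(3 + Q) = 3 + Q)
(M(-6, -5 + 6) - 20)*(b(-7, -7)/(-19)) = ((3 - 6) - 20)*((-8 - 2*(-7))/(-19)) = (-3 - 20)*((-8 + 14)*(-1/19)) = -138*(-1)/19 = -23*(-6/19) = 138/19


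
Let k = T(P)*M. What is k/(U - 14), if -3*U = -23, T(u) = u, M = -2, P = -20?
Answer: -120/19 ≈ -6.3158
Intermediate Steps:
U = 23/3 (U = -1/3*(-23) = 23/3 ≈ 7.6667)
k = 40 (k = -20*(-2) = 40)
k/(U - 14) = 40/(23/3 - 14) = 40/(-19/3) = -3/19*40 = -120/19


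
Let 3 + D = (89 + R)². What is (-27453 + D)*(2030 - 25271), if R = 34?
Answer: 286491807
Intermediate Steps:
D = 15126 (D = -3 + (89 + 34)² = -3 + 123² = -3 + 15129 = 15126)
(-27453 + D)*(2030 - 25271) = (-27453 + 15126)*(2030 - 25271) = -12327*(-23241) = 286491807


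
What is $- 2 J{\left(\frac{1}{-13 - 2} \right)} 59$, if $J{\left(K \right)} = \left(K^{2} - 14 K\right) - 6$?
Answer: $\frac{134402}{225} \approx 597.34$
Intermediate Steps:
$J{\left(K \right)} = -6 + K^{2} - 14 K$
$- 2 J{\left(\frac{1}{-13 - 2} \right)} 59 = - 2 \left(-6 + \left(\frac{1}{-13 - 2}\right)^{2} - \frac{14}{-13 - 2}\right) 59 = - 2 \left(-6 + \left(\frac{1}{-15}\right)^{2} - \frac{14}{-15}\right) 59 = - 2 \left(-6 + \left(- \frac{1}{15}\right)^{2} - - \frac{14}{15}\right) 59 = - 2 \left(-6 + \frac{1}{225} + \frac{14}{15}\right) 59 = \left(-2\right) \left(- \frac{1139}{225}\right) 59 = \frac{2278}{225} \cdot 59 = \frac{134402}{225}$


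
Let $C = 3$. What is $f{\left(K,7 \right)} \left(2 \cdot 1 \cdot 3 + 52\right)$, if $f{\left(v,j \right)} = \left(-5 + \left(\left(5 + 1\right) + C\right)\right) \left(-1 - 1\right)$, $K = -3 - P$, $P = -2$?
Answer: $-464$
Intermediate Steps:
$K = -1$ ($K = -3 - -2 = -3 + 2 = -1$)
$f{\left(v,j \right)} = -8$ ($f{\left(v,j \right)} = \left(-5 + \left(\left(5 + 1\right) + 3\right)\right) \left(-1 - 1\right) = \left(-5 + \left(6 + 3\right)\right) \left(-2\right) = \left(-5 + 9\right) \left(-2\right) = 4 \left(-2\right) = -8$)
$f{\left(K,7 \right)} \left(2 \cdot 1 \cdot 3 + 52\right) = - 8 \left(2 \cdot 1 \cdot 3 + 52\right) = - 8 \left(2 \cdot 3 + 52\right) = - 8 \left(6 + 52\right) = \left(-8\right) 58 = -464$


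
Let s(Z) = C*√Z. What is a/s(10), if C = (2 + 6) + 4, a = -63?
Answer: -21*√10/40 ≈ -1.6602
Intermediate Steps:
C = 12 (C = 8 + 4 = 12)
s(Z) = 12*√Z
a/s(10) = -63*√10/120 = -21*√10/40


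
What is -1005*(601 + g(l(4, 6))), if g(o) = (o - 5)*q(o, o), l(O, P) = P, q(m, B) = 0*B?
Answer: -604005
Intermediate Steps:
q(m, B) = 0
g(o) = 0 (g(o) = (o - 5)*0 = (-5 + o)*0 = 0)
-1005*(601 + g(l(4, 6))) = -1005*(601 + 0) = -1005*601 = -604005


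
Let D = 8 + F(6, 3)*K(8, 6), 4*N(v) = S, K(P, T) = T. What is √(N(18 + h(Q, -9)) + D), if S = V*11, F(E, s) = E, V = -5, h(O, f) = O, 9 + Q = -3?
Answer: 11/2 ≈ 5.5000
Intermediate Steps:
Q = -12 (Q = -9 - 3 = -12)
S = -55 (S = -5*11 = -55)
N(v) = -55/4 (N(v) = (¼)*(-55) = -55/4)
D = 44 (D = 8 + 6*6 = 8 + 36 = 44)
√(N(18 + h(Q, -9)) + D) = √(-55/4 + 44) = √(121/4) = 11/2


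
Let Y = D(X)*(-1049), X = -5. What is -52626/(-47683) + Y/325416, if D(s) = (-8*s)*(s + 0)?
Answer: 3391154477/1939601391 ≈ 1.7484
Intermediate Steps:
D(s) = -8*s**2 (D(s) = (-8*s)*s = -8*s**2)
Y = 209800 (Y = -8*(-5)**2*(-1049) = -8*25*(-1049) = -200*(-1049) = 209800)
-52626/(-47683) + Y/325416 = -52626/(-47683) + 209800/325416 = -52626*(-1/47683) + 209800*(1/325416) = 52626/47683 + 26225/40677 = 3391154477/1939601391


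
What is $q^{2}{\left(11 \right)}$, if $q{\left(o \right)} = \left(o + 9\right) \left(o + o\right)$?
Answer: $193600$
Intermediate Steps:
$q{\left(o \right)} = 2 o \left(9 + o\right)$ ($q{\left(o \right)} = \left(9 + o\right) 2 o = 2 o \left(9 + o\right)$)
$q^{2}{\left(11 \right)} = \left(2 \cdot 11 \left(9 + 11\right)\right)^{2} = \left(2 \cdot 11 \cdot 20\right)^{2} = 440^{2} = 193600$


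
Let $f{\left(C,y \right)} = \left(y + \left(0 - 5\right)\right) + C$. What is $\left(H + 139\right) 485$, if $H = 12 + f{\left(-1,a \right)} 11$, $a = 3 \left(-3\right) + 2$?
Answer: $3880$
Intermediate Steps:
$a = -7$ ($a = -9 + 2 = -7$)
$f{\left(C,y \right)} = -5 + C + y$ ($f{\left(C,y \right)} = \left(y - 5\right) + C = \left(-5 + y\right) + C = -5 + C + y$)
$H = -131$ ($H = 12 + \left(-5 - 1 - 7\right) 11 = 12 - 143 = -131$)
$\left(H + 139\right) 485 = \left(-131 + 139\right) 485 = 8 \cdot 485 = 3880$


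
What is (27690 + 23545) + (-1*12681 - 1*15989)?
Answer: 22565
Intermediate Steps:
(27690 + 23545) + (-1*12681 - 1*15989) = 51235 + (-12681 - 15989) = 51235 - 28670 = 22565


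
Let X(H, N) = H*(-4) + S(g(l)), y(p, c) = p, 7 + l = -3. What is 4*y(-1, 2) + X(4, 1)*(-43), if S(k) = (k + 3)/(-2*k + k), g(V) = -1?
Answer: 598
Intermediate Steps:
l = -10 (l = -7 - 3 = -10)
S(k) = -(3 + k)/k (S(k) = (3 + k)/((-k)) = (3 + k)*(-1/k) = -(3 + k)/k)
X(H, N) = 2 - 4*H (X(H, N) = H*(-4) + (-3 - 1*(-1))/(-1) = -4*H - (-3 + 1) = -4*H - 1*(-2) = -4*H + 2 = 2 - 4*H)
4*y(-1, 2) + X(4, 1)*(-43) = 4*(-1) + (2 - 4*4)*(-43) = -4 + (2 - 16)*(-43) = -4 - 14*(-43) = -4 + 602 = 598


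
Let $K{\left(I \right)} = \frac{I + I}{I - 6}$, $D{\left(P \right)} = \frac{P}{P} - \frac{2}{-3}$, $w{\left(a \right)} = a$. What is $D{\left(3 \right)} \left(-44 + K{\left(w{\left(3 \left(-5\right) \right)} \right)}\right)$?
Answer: $- \frac{1490}{21} \approx -70.952$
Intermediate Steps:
$D{\left(P \right)} = \frac{5}{3}$ ($D{\left(P \right)} = 1 - - \frac{2}{3} = 1 + \frac{2}{3} = \frac{5}{3}$)
$K{\left(I \right)} = \frac{2 I}{-6 + I}$
$D{\left(3 \right)} \left(-44 + K{\left(w{\left(3 \left(-5\right) \right)} \right)}\right) = \frac{5 \left(-44 + \frac{2 \cdot 3 \left(-5\right)}{-6 + 3 \left(-5\right)}\right)}{3} = \frac{5 \left(-44 + 2 \left(-15\right) \frac{1}{-6 - 15}\right)}{3} = \frac{5 \left(-44 + 2 \left(-15\right) \frac{1}{-21}\right)}{3} = \frac{5 \left(-44 + 2 \left(-15\right) \left(- \frac{1}{21}\right)\right)}{3} = \frac{5 \left(-44 + \frac{10}{7}\right)}{3} = \frac{5}{3} \left(- \frac{298}{7}\right) = - \frac{1490}{21}$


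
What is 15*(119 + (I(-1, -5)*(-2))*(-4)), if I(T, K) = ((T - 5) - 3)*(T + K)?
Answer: 8265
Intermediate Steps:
I(T, K) = (-8 + T)*(K + T) (I(T, K) = ((-5 + T) - 3)*(K + T) = (-8 + T)*(K + T))
15*(119 + (I(-1, -5)*(-2))*(-4)) = 15*(119 + (((-1)² - 8*(-5) - 8*(-1) - 5*(-1))*(-2))*(-4)) = 15*(119 + ((1 + 40 + 8 + 5)*(-2))*(-4)) = 15*(119 + (54*(-2))*(-4)) = 15*(119 - 108*(-4)) = 15*(119 + 432) = 15*551 = 8265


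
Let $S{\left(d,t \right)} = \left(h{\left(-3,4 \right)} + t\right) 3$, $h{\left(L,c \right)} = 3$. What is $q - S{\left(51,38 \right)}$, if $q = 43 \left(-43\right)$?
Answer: $-1972$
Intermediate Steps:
$q = -1849$
$S{\left(d,t \right)} = 9 + 3 t$ ($S{\left(d,t \right)} = \left(3 + t\right) 3 = 9 + 3 t$)
$q - S{\left(51,38 \right)} = -1849 - \left(9 + 3 \cdot 38\right) = -1849 - \left(9 + 114\right) = -1849 - 123 = -1972$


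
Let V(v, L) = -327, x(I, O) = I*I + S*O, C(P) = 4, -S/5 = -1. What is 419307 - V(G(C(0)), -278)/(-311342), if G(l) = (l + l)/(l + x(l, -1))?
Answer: 130547879667/311342 ≈ 4.1931e+5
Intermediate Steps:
S = 5 (S = -5*(-1) = 5)
x(I, O) = I**2 + 5*O (x(I, O) = I*I + 5*O = I**2 + 5*O)
G(l) = 2*l/(-5 + l + l**2) (G(l) = (l + l)/(l + (l**2 + 5*(-1))) = (2*l)/(l + (l**2 - 5)) = (2*l)/(l + (-5 + l**2)) = (2*l)/(-5 + l + l**2) = 2*l/(-5 + l + l**2))
419307 - V(G(C(0)), -278)/(-311342) = 419307 - (-327)/(-311342) = 419307 - (-327)*(-1)/311342 = 419307 - 1*327/311342 = 419307 - 327/311342 = 130547879667/311342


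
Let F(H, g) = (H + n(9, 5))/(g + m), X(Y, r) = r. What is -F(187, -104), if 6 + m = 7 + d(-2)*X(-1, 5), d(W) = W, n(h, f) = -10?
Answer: 177/113 ≈ 1.5664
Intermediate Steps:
m = -9 (m = -6 + (7 - 2*5) = -6 + (7 - 10) = -6 - 3 = -9)
F(H, g) = (-10 + H)/(-9 + g) (F(H, g) = (H - 10)/(g - 9) = (-10 + H)/(-9 + g))
-F(187, -104) = -(-10 + 187)/(-9 - 104) = -177/(-113) = -(-1)*177/113 = -1*(-177/113) = 177/113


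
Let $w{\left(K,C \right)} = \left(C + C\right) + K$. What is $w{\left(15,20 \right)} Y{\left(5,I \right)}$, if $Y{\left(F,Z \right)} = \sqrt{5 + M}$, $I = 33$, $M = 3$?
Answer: $110 \sqrt{2} \approx 155.56$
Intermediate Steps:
$w{\left(K,C \right)} = K + 2 C$ ($w{\left(K,C \right)} = 2 C + K = K + 2 C$)
$Y{\left(F,Z \right)} = 2 \sqrt{2}$ ($Y{\left(F,Z \right)} = \sqrt{5 + 3} = \sqrt{8} = 2 \sqrt{2}$)
$w{\left(15,20 \right)} Y{\left(5,I \right)} = \left(15 + 2 \cdot 20\right) 2 \sqrt{2} = \left(15 + 40\right) 2 \sqrt{2} = 55 \cdot 2 \sqrt{2} = 110 \sqrt{2}$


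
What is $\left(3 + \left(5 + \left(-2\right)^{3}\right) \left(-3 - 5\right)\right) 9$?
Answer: $243$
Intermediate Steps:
$\left(3 + \left(5 + \left(-2\right)^{3}\right) \left(-3 - 5\right)\right) 9 = \left(3 + \left(5 - 8\right) \left(-8\right)\right) 9 = \left(3 - -24\right) 9 = \left(3 + 24\right) 9 = 27 \cdot 9 = 243$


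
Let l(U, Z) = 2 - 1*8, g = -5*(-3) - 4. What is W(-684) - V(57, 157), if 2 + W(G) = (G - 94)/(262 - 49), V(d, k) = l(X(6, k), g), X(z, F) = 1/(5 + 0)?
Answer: 74/213 ≈ 0.34742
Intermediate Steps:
g = 11 (g = 15 - 4 = 11)
X(z, F) = ⅕ (X(z, F) = 1/5 = ⅕)
l(U, Z) = -6 (l(U, Z) = 2 - 8 = -6)
V(d, k) = -6
W(G) = -520/213 + G/213 (W(G) = -2 + (G - 94)/(262 - 49) = -2 + (-94 + G)/213 = -2 + (-94 + G)*(1/213) = -2 + (-94/213 + G/213) = -520/213 + G/213)
W(-684) - V(57, 157) = (-520/213 + (1/213)*(-684)) - 1*(-6) = (-520/213 - 228/71) + 6 = -1204/213 + 6 = 74/213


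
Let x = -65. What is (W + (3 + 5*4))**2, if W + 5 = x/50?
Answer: 27889/100 ≈ 278.89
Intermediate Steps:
W = -63/10 (W = -5 - 65/50 = -5 - 65*1/50 = -5 - 13/10 = -63/10 ≈ -6.3000)
(W + (3 + 5*4))**2 = (-63/10 + (3 + 5*4))**2 = (-63/10 + (3 + 20))**2 = (-63/10 + 23)**2 = (167/10)**2 = 27889/100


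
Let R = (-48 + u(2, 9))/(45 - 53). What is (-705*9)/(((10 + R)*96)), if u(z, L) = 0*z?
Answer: -2115/512 ≈ -4.1309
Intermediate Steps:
u(z, L) = 0
R = 6 (R = (-48 + 0)/(45 - 53) = -48/(-8) = -48*(-⅛) = 6)
(-705*9)/(((10 + R)*96)) = (-705*9)/(((10 + 6)*96)) = -6345/(16*96) = -6345/1536 = -6345*1/1536 = -2115/512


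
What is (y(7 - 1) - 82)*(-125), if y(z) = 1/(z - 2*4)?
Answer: 20625/2 ≈ 10313.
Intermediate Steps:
y(z) = 1/(-8 + z) (y(z) = 1/(z - 8) = 1/(-8 + z))
(y(7 - 1) - 82)*(-125) = (1/(-8 + (7 - 1)) - 82)*(-125) = (1/(-8 + 6) - 82)*(-125) = (1/(-2) - 82)*(-125) = (-½ - 82)*(-125) = -165/2*(-125) = 20625/2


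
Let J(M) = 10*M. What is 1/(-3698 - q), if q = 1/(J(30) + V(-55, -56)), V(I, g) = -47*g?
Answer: -2932/10842537 ≈ -0.00027042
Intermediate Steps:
q = 1/2932 (q = 1/(10*30 - 47*(-56)) = 1/(300 + 2632) = 1/2932 ≈ 0.00034106)
1/(-3698 - q) = 1/(-3698 - 1*1/2932) = 1/(-3698 - 1/2932) = 1/(-10842537/2932) = -2932/10842537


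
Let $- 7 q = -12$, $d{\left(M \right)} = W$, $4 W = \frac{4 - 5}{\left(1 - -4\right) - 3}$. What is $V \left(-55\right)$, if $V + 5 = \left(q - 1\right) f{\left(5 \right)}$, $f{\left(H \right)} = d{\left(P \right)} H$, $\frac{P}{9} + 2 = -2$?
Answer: $\frac{16775}{56} \approx 299.55$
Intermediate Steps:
$P = -36$ ($P = -18 + 9 \left(-2\right) = -18 - 18 = -36$)
$W = - \frac{1}{8}$ ($W = \frac{\left(4 - 5\right) \frac{1}{\left(1 - -4\right) - 3}}{4} = \frac{\left(-1\right) \frac{1}{\left(1 + 4\right) - 3}}{4} = \frac{\left(-1\right) \frac{1}{5 - 3}}{4} = \frac{\left(-1\right) \frac{1}{2}}{4} = \frac{1}{4} \left(- \frac{1}{2}\right) = - \frac{1}{8} \approx -0.125$)
$d{\left(M \right)} = - \frac{1}{8}$
$f{\left(H \right)} = - \frac{H}{8}$
$q = \frac{12}{7}$ ($q = \left(- \frac{1}{7}\right) \left(-12\right) = \frac{12}{7} \approx 1.7143$)
$V = - \frac{305}{56}$ ($V = -5 + \left(\frac{12}{7} - 1\right) \left(\left(- \frac{1}{8}\right) 5\right) = -5 + \frac{5}{7} \left(- \frac{5}{8}\right) = -5 - \frac{25}{56} = - \frac{305}{56} \approx -5.4464$)
$V \left(-55\right) = \left(- \frac{305}{56}\right) \left(-55\right) = \frac{16775}{56}$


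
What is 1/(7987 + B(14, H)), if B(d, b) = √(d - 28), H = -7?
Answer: 1141/9113169 - I*√14/63792183 ≈ 0.0001252 - 5.8654e-8*I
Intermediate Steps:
B(d, b) = √(-28 + d)
1/(7987 + B(14, H)) = 1/(7987 + √(-28 + 14)) = 1/(7987 + √(-14)) = 1/(7987 + I*√14)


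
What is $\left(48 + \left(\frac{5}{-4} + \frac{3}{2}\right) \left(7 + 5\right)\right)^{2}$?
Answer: $2601$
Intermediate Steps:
$\left(48 + \left(\frac{5}{-4} + \frac{3}{2}\right) \left(7 + 5\right)\right)^{2} = \left(48 + \left(5 \left(- \frac{1}{4}\right) + 3 \cdot \frac{1}{2}\right) 12\right)^{2} = \left(48 + \left(- \frac{5}{4} + \frac{3}{2}\right) 12\right)^{2} = \left(48 + \frac{1}{4} \cdot 12\right)^{2} = \left(48 + 3\right)^{2} = 51^{2} = 2601$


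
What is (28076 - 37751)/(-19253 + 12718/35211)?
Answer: 68133285/135580933 ≈ 0.50253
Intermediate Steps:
(28076 - 37751)/(-19253 + 12718/35211) = -9675/(-19253 + 12718*(1/35211)) = -9675/(-19253 + 12718/35211) = -9675/(-677904665/35211) = -9675*(-35211/677904665) = 68133285/135580933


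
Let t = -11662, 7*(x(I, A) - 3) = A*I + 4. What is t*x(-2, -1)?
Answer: -44982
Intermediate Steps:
x(I, A) = 25/7 + A*I/7 (x(I, A) = 3 + (A*I + 4)/7 = 3 + (4 + A*I)/7 = 3 + (4/7 + A*I/7) = 25/7 + A*I/7)
t*x(-2, -1) = -11662*(25/7 + (1/7)*(-1)*(-2)) = -11662*(25/7 + 2/7) = -11662*27/7 = -44982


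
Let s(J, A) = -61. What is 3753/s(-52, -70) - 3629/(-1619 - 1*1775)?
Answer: -12516313/207034 ≈ -60.455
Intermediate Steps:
3753/s(-52, -70) - 3629/(-1619 - 1*1775) = 3753/(-61) - 3629/(-1619 - 1*1775) = 3753*(-1/61) - 3629/(-1619 - 1775) = -3753/61 - 3629/(-3394) = -3753/61 - 3629*(-1/3394) = -3753/61 + 3629/3394 = -12516313/207034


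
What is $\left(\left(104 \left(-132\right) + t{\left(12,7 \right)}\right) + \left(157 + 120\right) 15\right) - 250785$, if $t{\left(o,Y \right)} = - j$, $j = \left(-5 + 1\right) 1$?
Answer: $-260354$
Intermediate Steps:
$j = -4$ ($j = \left(-4\right) 1 = -4$)
$t{\left(o,Y \right)} = 4$ ($t{\left(o,Y \right)} = \left(-1\right) \left(-4\right) = 4$)
$\left(\left(104 \left(-132\right) + t{\left(12,7 \right)}\right) + \left(157 + 120\right) 15\right) - 250785 = \left(\left(104 \left(-132\right) + 4\right) + \left(157 + 120\right) 15\right) - 250785 = \left(\left(-13728 + 4\right) + 277 \cdot 15\right) - 250785 = \left(-13724 + 4155\right) - 250785 = -9569 - 250785 = -260354$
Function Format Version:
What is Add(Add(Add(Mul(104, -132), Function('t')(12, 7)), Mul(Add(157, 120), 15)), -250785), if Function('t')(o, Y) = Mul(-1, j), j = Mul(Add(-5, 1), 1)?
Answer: -260354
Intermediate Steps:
j = -4 (j = Mul(-4, 1) = -4)
Function('t')(o, Y) = 4 (Function('t')(o, Y) = Mul(-1, -4) = 4)
Add(Add(Add(Mul(104, -132), Function('t')(12, 7)), Mul(Add(157, 120), 15)), -250785) = Add(Add(Add(Mul(104, -132), 4), Mul(Add(157, 120), 15)), -250785) = Add(Add(Add(-13728, 4), Mul(277, 15)), -250785) = Add(Add(-13724, 4155), -250785) = Add(-9569, -250785) = -260354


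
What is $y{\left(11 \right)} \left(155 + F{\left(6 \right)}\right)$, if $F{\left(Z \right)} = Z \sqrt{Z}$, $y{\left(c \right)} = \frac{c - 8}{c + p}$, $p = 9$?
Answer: $\frac{93}{4} + \frac{9 \sqrt{6}}{10} \approx 25.455$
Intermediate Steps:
$y{\left(c \right)} = \frac{-8 + c}{9 + c}$ ($y{\left(c \right)} = \frac{c - 8}{c + 9} = \frac{-8 + c}{9 + c}$)
$F{\left(Z \right)} = Z^{\frac{3}{2}}$
$y{\left(11 \right)} \left(155 + F{\left(6 \right)}\right) = \frac{-8 + 11}{9 + 11} \left(155 + 6^{\frac{3}{2}}\right) = \frac{1}{20} \cdot 3 \left(155 + 6 \sqrt{6}\right) = \frac{3 \left(155 + 6 \sqrt{6}\right)}{20} = \frac{93}{4} + \frac{9 \sqrt{6}}{10}$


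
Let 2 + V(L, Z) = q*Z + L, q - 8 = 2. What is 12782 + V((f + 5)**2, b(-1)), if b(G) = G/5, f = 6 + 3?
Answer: 12974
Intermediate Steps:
q = 10 (q = 8 + 2 = 10)
f = 9
b(G) = G/5 (b(G) = G*(1/5) = G/5)
V(L, Z) = -2 + L + 10*Z (V(L, Z) = -2 + (10*Z + L) = -2 + (L + 10*Z) = -2 + L + 10*Z)
12782 + V((f + 5)**2, b(-1)) = 12782 + (-2 + (9 + 5)**2 + 10*((1/5)*(-1))) = 12782 + (-2 + 14**2 + 10*(-1/5)) = 12782 + (-2 + 196 - 2) = 12782 + 192 = 12974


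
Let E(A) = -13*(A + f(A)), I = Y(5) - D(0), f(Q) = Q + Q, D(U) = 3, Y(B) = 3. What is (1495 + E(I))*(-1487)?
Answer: -2223065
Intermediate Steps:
f(Q) = 2*Q
I = 0 (I = 3 - 1*3 = 3 - 3 = 0)
E(A) = -39*A (E(A) = -13*(A + 2*A) = -39*A)
(1495 + E(I))*(-1487) = (1495 - 39*0)*(-1487) = (1495 + 0)*(-1487) = 1495*(-1487) = -2223065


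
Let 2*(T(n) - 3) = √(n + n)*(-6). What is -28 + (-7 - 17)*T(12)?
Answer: -100 + 144*√6 ≈ 252.73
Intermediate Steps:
T(n) = 3 - 3*√2*√n (T(n) = 3 + (√(n + n)*(-6))/2 = 3 + (√(2*n)*(-6))/2 = 3 + ((√2*√n)*(-6))/2 = 3 + (-6*√2*√n)/2 = 3 - 3*√2*√n)
-28 + (-7 - 17)*T(12) = -28 + (-7 - 17)*(3 - 3*√2*√12) = -28 - 24*(3 - 3*√2*2*√3) = -28 - 24*(3 - 6*√6) = -28 + (-72 + 144*√6) = -100 + 144*√6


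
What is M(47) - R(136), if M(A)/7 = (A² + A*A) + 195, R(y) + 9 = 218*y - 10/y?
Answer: 180341/68 ≈ 2652.1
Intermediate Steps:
R(y) = -9 - 10/y + 218*y (R(y) = -9 + (218*y - 10/y) = -9 + (-10/y + 218*y) = -9 - 10/y + 218*y)
M(A) = 1365 + 14*A² (M(A) = 7*((A² + A*A) + 195) = 7*((A² + A²) + 195) = 7*(2*A² + 195) = 7*(195 + 2*A²) = 1365 + 14*A²)
M(47) - R(136) = (1365 + 14*47²) - (-9 - 10/136 + 218*136) = (1365 + 14*2209) - (-9 - 10*1/136 + 29648) = (1365 + 30926) - (-9 - 5/68 + 29648) = 32291 - 1*2015447/68 = 32291 - 2015447/68 = 180341/68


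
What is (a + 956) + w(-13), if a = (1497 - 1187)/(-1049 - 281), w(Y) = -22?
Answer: 124191/133 ≈ 933.77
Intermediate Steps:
a = -31/133 (a = 310/(-1330) = 310*(-1/1330) = -31/133 ≈ -0.23308)
(a + 956) + w(-13) = (-31/133 + 956) - 22 = 127117/133 - 22 = 124191/133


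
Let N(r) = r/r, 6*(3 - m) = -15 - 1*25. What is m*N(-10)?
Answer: 29/3 ≈ 9.6667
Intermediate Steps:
m = 29/3 (m = 3 - (-15 - 1*25)/6 = 3 - (-15 - 25)/6 = 3 - 1/6*(-40) = 3 + 20/3 = 29/3 ≈ 9.6667)
N(r) = 1
m*N(-10) = (29/3)*1 = 29/3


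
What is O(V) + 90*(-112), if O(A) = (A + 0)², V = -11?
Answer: -9959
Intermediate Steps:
O(A) = A²
O(V) + 90*(-112) = (-11)² + 90*(-112) = 121 - 10080 = -9959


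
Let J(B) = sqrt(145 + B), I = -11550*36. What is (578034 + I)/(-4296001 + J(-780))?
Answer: -116159571039/3075937432106 - 27039*I*sqrt(635)/3075937432106 ≈ -0.037764 - 2.2151e-7*I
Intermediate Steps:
I = -415800
(578034 + I)/(-4296001 + J(-780)) = (578034 - 415800)/(-4296001 + sqrt(145 - 780)) = 162234/(-4296001 + sqrt(-635)) = 162234/(-4296001 + I*sqrt(635))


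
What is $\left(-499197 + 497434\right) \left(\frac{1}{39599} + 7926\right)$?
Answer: $- \frac{553338133025}{39599} \approx -1.3974 \cdot 10^{7}$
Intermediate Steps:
$\left(-499197 + 497434\right) \left(\frac{1}{39599} + 7926\right) = - 1763 \left(\frac{1}{39599} + 7926\right) = \left(-1763\right) \frac{313861675}{39599} = - \frac{553338133025}{39599}$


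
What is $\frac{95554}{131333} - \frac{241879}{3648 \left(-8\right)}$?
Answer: $\frac{34555342643}{3832822272} \approx 9.0156$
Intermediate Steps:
$\frac{95554}{131333} - \frac{241879}{3648 \left(-8\right)} = 95554 \cdot \frac{1}{131333} - \frac{241879}{-29184} = \frac{95554}{131333} - - \frac{241879}{29184} = \frac{95554}{131333} + \frac{241879}{29184} = \frac{34555342643}{3832822272}$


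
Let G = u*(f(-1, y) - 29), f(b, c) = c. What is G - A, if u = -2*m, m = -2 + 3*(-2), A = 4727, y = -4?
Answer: -5255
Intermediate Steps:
m = -8 (m = -2 - 6 = -8)
u = 16 (u = -2*(-8) = 16)
G = -528 (G = 16*(-4 - 29) = 16*(-33) = -528)
G - A = -528 - 1*4727 = -528 - 4727 = -5255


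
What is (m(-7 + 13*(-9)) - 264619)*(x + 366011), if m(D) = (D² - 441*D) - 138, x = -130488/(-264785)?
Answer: -18868933809988731/264785 ≈ -7.1261e+10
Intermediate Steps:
x = 130488/264785 (x = -130488*(-1/264785) = 130488/264785 ≈ 0.49281)
m(D) = -138 + D² - 441*D
(m(-7 + 13*(-9)) - 264619)*(x + 366011) = ((-138 + (-7 + 13*(-9))² - 441*(-7 + 13*(-9))) - 264619)*(130488/264785 + 366011) = ((-138 + (-7 - 117)² - 441*(-7 - 117)) - 264619)*(96914353123/264785) = ((-138 + (-124)² - 441*(-124)) - 264619)*(96914353123/264785) = ((-138 + 15376 + 54684) - 264619)*(96914353123/264785) = (69922 - 264619)*(96914353123/264785) = -194697*96914353123/264785 = -18868933809988731/264785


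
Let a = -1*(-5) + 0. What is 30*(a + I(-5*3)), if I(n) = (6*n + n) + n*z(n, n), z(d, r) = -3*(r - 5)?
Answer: -30000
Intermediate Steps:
z(d, r) = 15 - 3*r (z(d, r) = -3*(-5 + r) = 15 - 3*r)
a = 5 (a = 5 + 0 = 5)
I(n) = 7*n + n*(15 - 3*n) (I(n) = (6*n + n) + n*(15 - 3*n) = 7*n + n*(15 - 3*n))
30*(a + I(-5*3)) = 30*(5 + (-5*3)*(22 - (-15)*3)) = 30*(5 - 15*(22 - 3*(-15))) = 30*(5 - 15*(22 + 45)) = 30*(5 - 15*67) = 30*(5 - 1005) = 30*(-1000) = -30000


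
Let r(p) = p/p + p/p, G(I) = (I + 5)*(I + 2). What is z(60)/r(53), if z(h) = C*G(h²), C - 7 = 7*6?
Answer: 318137645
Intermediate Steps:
G(I) = (2 + I)*(5 + I) (G(I) = (5 + I)*(2 + I) = (2 + I)*(5 + I))
C = 49 (C = 7 + 7*6 = 7 + 42 = 49)
r(p) = 2 (r(p) = 1 + 1 = 2)
z(h) = 490 + 49*h⁴ + 343*h² (z(h) = 49*(10 + (h²)² + 7*h²) = 49*(10 + h⁴ + 7*h²) = 490 + 49*h⁴ + 343*h²)
z(60)/r(53) = (490 + 49*60⁴ + 343*60²)/2 = (490 + 49*12960000 + 343*3600)*(½) = (490 + 635040000 + 1234800)*(½) = 636275290*(½) = 318137645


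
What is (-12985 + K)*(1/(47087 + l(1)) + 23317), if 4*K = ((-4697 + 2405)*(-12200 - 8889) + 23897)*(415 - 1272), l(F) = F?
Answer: -45503996728753376345/188352 ≈ -2.4159e+14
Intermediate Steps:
K = -41444421445/4 (K = (((-4697 + 2405)*(-12200 - 8889) + 23897)*(415 - 1272))/4 = ((-2292*(-21089) + 23897)*(-857))/4 = ((48335988 + 23897)*(-857))/4 = (48359885*(-857))/4 = (¼)*(-41444421445) = -41444421445/4 ≈ -1.0361e+10)
(-12985 + K)*(1/(47087 + l(1)) + 23317) = (-12985 - 41444421445/4)*(1/(47087 + 1) + 23317) = -41444473385*(1/47088 + 23317)/4 = -41444473385/4*1097950897/47088 = -45503996728753376345/188352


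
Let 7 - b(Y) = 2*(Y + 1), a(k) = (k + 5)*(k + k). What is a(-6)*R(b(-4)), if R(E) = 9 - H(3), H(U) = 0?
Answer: 108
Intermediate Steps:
a(k) = 2*k*(5 + k) (a(k) = (5 + k)*(2*k) = 2*k*(5 + k))
b(Y) = 5 - 2*Y (b(Y) = 7 - 2*(Y + 1) = 7 - 2*(1 + Y) = 7 - (2 + 2*Y) = 7 + (-2 - 2*Y) = 5 - 2*Y)
R(E) = 9 (R(E) = 9 - 1*0 = 9 + 0 = 9)
a(-6)*R(b(-4)) = (2*(-6)*(5 - 6))*9 = (2*(-6)*(-1))*9 = 12*9 = 108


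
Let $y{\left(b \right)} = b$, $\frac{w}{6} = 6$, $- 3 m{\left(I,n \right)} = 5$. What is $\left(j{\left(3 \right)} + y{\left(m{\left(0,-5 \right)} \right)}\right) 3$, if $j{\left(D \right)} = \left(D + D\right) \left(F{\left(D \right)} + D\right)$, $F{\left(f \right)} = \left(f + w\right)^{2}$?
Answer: $27427$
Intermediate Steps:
$m{\left(I,n \right)} = - \frac{5}{3}$ ($m{\left(I,n \right)} = \left(- \frac{1}{3}\right) 5 = - \frac{5}{3}$)
$w = 36$ ($w = 6 \cdot 6 = 36$)
$F{\left(f \right)} = \left(36 + f\right)^{2}$ ($F{\left(f \right)} = \left(f + 36\right)^{2} = \left(36 + f\right)^{2}$)
$j{\left(D \right)} = 2 D \left(D + \left(36 + D\right)^{2}\right)$ ($j{\left(D \right)} = \left(D + D\right) \left(\left(36 + D\right)^{2} + D\right) = 2 D \left(D + \left(36 + D\right)^{2}\right)$)
$\left(j{\left(3 \right)} + y{\left(m{\left(0,-5 \right)} \right)}\right) 3 = \left(2 \cdot 3 \left(3 + \left(36 + 3\right)^{2}\right) - \frac{5}{3}\right) 3 = \left(2 \cdot 3 \left(3 + 39^{2}\right) - \frac{5}{3}\right) 3 = \left(2 \cdot 3 \left(3 + 1521\right) - \frac{5}{3}\right) 3 = \left(2 \cdot 3 \cdot 1524 - \frac{5}{3}\right) 3 = \left(9144 - \frac{5}{3}\right) 3 = \frac{27427}{3} \cdot 3 = 27427$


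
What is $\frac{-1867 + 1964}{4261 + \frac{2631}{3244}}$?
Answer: $\frac{314668}{13825315} \approx 0.02276$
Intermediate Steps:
$\frac{-1867 + 1964}{4261 + \frac{2631}{3244}} = \frac{97}{4261 + 2631 \cdot \frac{1}{3244}} = \frac{97}{4261 + \frac{2631}{3244}} = \frac{97}{\frac{13825315}{3244}} = 97 \cdot \frac{3244}{13825315} = \frac{314668}{13825315}$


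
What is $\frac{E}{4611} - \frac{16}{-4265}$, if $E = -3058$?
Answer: $- \frac{12968594}{19665915} \approx -0.65944$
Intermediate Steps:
$\frac{E}{4611} - \frac{16}{-4265} = - \frac{3058}{4611} - \frac{16}{-4265} = \left(-3058\right) \frac{1}{4611} - - \frac{16}{4265} = - \frac{3058}{4611} + \frac{16}{4265} = - \frac{12968594}{19665915}$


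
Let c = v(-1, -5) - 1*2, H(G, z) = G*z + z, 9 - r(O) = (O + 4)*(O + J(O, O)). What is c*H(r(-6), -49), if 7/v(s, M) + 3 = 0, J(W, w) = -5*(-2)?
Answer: 3822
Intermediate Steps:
J(W, w) = 10
v(s, M) = -7/3 (v(s, M) = 7/(-3 + 0) = 7/(-3) = 7*(-⅓) = -7/3)
r(O) = 9 - (4 + O)*(10 + O) (r(O) = 9 - (O + 4)*(O + 10) = 9 - (4 + O)*(10 + O))
H(G, z) = z + G*z
c = -13/3 (c = -7/3 - 1*2 = -7/3 - 2 = -13/3 ≈ -4.3333)
c*H(r(-6), -49) = -(-637)*(1 + (-31 - 1*(-6)² - 14*(-6)))/3 = -(-637)*(1 + (-31 - 1*36 + 84))/3 = -(-637)*(1 + (-31 - 36 + 84))/3 = -(-637)*(1 + 17)/3 = -(-637)*18/3 = -13/3*(-882) = 3822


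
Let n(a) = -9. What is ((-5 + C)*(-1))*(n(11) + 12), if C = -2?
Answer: 21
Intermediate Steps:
((-5 + C)*(-1))*(n(11) + 12) = ((-5 - 2)*(-1))*(-9 + 12) = -7*(-1)*3 = 7*3 = 21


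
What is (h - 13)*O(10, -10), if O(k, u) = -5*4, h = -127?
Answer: 2800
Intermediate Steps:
O(k, u) = -20
(h - 13)*O(10, -10) = (-127 - 13)*(-20) = -140*(-20) = 2800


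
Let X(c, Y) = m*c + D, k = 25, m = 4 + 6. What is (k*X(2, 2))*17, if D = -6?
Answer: 5950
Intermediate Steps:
m = 10
X(c, Y) = -6 + 10*c (X(c, Y) = 10*c - 6 = -6 + 10*c)
(k*X(2, 2))*17 = (25*(-6 + 10*2))*17 = (25*(-6 + 20))*17 = (25*14)*17 = 350*17 = 5950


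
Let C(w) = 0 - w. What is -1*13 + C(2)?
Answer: -15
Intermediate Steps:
C(w) = -w
-1*13 + C(2) = -1*13 - 1*2 = -13 - 2 = -15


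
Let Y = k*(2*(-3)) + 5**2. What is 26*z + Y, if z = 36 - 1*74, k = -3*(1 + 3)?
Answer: -891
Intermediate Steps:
k = -12 (k = -3*4 = -12)
z = -38 (z = 36 - 74 = -38)
Y = 97 (Y = -24*(-3) + 5**2 = -12*(-6) + 25 = 72 + 25 = 97)
26*z + Y = 26*(-38) + 97 = -988 + 97 = -891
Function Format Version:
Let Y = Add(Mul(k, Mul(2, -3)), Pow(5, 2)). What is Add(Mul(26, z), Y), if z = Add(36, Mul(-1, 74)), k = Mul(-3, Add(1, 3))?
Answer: -891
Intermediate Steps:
k = -12 (k = Mul(-3, 4) = -12)
z = -38 (z = Add(36, -74) = -38)
Y = 97 (Y = Add(Mul(-12, Mul(2, -3)), Pow(5, 2)) = Add(Mul(-12, -6), 25) = Add(72, 25) = 97)
Add(Mul(26, z), Y) = Add(Mul(26, -38), 97) = Add(-988, 97) = -891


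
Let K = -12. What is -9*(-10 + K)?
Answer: 198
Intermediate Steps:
-9*(-10 + K) = -9*(-10 - 12) = -9*(-22) = 198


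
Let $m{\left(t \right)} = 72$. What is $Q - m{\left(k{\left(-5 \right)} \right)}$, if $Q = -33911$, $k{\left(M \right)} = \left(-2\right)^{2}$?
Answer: $-33983$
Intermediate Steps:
$k{\left(M \right)} = 4$
$Q - m{\left(k{\left(-5 \right)} \right)} = -33911 - 72 = -33983$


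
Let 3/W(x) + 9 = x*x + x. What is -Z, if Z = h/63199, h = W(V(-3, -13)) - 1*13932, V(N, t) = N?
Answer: 13933/63199 ≈ 0.22046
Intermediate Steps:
W(x) = 3/(-9 + x + x**2) (W(x) = 3/(-9 + (x*x + x)) = 3/(-9 + (x**2 + x)) = 3/(-9 + (x + x**2)) = 3/(-9 + x + x**2))
h = -13933 (h = 3/(-9 - 3 + (-3)**2) - 1*13932 = 3/(-9 - 3 + 9) - 13932 = 3/(-3) - 13932 = 3*(-1/3) - 13932 = -1 - 13932 = -13933)
Z = -13933/63199 ≈ -0.22046
-Z = -1*(-13933/63199) = 13933/63199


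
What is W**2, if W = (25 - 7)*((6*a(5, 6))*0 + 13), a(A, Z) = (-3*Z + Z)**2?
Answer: 54756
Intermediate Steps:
a(A, Z) = 4*Z**2 (a(A, Z) = (-2*Z)**2 = 4*Z**2)
W = 234 (W = (25 - 7)*((6*(4*6**2))*0 + 13) = 18*((6*(4*36))*0 + 13) = 18*((6*144)*0 + 13) = 18*(864*0 + 13) = 18*(0 + 13) = 18*13 = 234)
W**2 = 234**2 = 54756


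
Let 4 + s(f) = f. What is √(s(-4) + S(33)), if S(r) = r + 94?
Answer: √119 ≈ 10.909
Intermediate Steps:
s(f) = -4 + f
S(r) = 94 + r
√(s(-4) + S(33)) = √((-4 - 4) + (94 + 33)) = √(-8 + 127) = √119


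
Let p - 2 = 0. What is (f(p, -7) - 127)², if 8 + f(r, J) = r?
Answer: 17689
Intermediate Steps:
p = 2 (p = 2 + 0 = 2)
f(r, J) = -8 + r
(f(p, -7) - 127)² = ((-8 + 2) - 127)² = (-6 - 127)² = (-133)² = 17689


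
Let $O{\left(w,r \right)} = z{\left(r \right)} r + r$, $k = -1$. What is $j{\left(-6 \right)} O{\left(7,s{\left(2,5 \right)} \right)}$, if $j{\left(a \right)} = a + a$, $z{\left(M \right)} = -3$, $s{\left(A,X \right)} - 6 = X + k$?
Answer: $240$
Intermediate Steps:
$s{\left(A,X \right)} = 5 + X$ ($s{\left(A,X \right)} = 6 + \left(X - 1\right) = 6 + \left(-1 + X\right) = 5 + X$)
$j{\left(a \right)} = 2 a$
$O{\left(w,r \right)} = - 2 r$ ($O{\left(w,r \right)} = - 3 r + r = - 2 r$)
$j{\left(-6 \right)} O{\left(7,s{\left(2,5 \right)} \right)} = 2 \left(-6\right) \left(- 2 \left(5 + 5\right)\right) = - 12 \left(\left(-2\right) 10\right) = \left(-12\right) \left(-20\right) = 240$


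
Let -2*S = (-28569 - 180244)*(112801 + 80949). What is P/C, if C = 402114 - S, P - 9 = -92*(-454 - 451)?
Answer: -83269/20228357261 ≈ -4.1164e-6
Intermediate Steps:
S = 20228759375 (S = -(-28569 - 180244)*(112801 + 80949)/2 = -(-208813)*193750/2 = -½*(-40457518750) = 20228759375)
P = 83269 (P = 9 - 92*(-454 - 451) = 9 - 92*(-905) = 9 + 83260 = 83269)
C = -20228357261 (C = 402114 - 1*20228759375 = 402114 - 20228759375 = -20228357261)
P/C = 83269/(-20228357261) = 83269*(-1/20228357261) = -83269/20228357261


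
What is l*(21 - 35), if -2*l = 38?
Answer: 266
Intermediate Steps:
l = -19 (l = -1/2*38 = -19)
l*(21 - 35) = -19*(21 - 35) = -19*(-14) = 266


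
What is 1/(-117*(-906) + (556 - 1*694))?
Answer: 1/105864 ≈ 9.4461e-6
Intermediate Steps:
1/(-117*(-906) + (556 - 1*694)) = 1/(106002 + (556 - 694)) = 1/(106002 - 138) = 1/105864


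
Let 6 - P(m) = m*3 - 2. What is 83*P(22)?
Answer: -4814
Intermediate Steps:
P(m) = 8 - 3*m (P(m) = 6 - (m*3 - 2) = 6 - (3*m - 2) = 6 - (-2 + 3*m) = 6 + (2 - 3*m) = 8 - 3*m)
83*P(22) = 83*(8 - 3*22) = 83*(8 - 66) = 83*(-58) = -4814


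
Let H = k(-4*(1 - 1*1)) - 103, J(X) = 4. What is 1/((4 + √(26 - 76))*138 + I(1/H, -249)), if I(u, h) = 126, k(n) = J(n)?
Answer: 113/235314 - 115*I*√2/235314 ≈ 0.00048021 - 0.00069114*I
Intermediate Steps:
k(n) = 4
H = -99 (H = 4 - 103 = -99)
1/((4 + √(26 - 76))*138 + I(1/H, -249)) = 1/((4 + √(26 - 76))*138 + 126) = 1/((4 + √(-50))*138 + 126) = 1/((4 + 5*I*√2)*138 + 126) = 1/((552 + 690*I*√2) + 126) = 1/(678 + 690*I*√2)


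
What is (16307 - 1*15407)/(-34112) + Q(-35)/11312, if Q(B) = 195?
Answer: -13785/1507324 ≈ -0.0091453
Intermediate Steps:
(16307 - 1*15407)/(-34112) + Q(-35)/11312 = (16307 - 1*15407)/(-34112) + 195/11312 = (16307 - 15407)*(-1/34112) + 195*(1/11312) = 900*(-1/34112) + 195/11312 = -225/8528 + 195/11312 = -13785/1507324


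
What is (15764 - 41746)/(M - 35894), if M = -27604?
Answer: 12991/31749 ≈ 0.40918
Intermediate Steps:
(15764 - 41746)/(M - 35894) = (15764 - 41746)/(-27604 - 35894) = -25982/(-63498) = -25982*(-1/63498) = 12991/31749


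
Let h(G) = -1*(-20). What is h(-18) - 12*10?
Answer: -100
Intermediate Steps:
h(G) = 20
h(-18) - 12*10 = 20 - 12*10 = 20 - 1*120 = 20 - 120 = -100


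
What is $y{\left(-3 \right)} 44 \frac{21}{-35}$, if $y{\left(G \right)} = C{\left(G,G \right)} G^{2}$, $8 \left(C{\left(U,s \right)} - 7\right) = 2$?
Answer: $- \frac{8613}{5} \approx -1722.6$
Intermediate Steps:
$C{\left(U,s \right)} = \frac{29}{4}$ ($C{\left(U,s \right)} = 7 + \frac{1}{8} \cdot 2 = 7 + \frac{1}{4} = \frac{29}{4}$)
$y{\left(G \right)} = \frac{29 G^{2}}{4}$
$y{\left(-3 \right)} 44 \frac{21}{-35} = \frac{29 \left(-3\right)^{2}}{4} \cdot 44 \frac{21}{-35} = \frac{29}{4} \cdot 9 \cdot 44 \cdot 21 \left(- \frac{1}{35}\right) = \frac{261}{4} \cdot 44 \left(- \frac{3}{5}\right) = 2871 \left(- \frac{3}{5}\right) = - \frac{8613}{5}$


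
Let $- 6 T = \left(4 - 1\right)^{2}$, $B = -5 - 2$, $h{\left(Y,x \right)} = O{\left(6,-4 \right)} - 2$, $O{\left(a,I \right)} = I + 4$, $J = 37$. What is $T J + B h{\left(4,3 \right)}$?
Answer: $- \frac{83}{2} \approx -41.5$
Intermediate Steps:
$O{\left(a,I \right)} = 4 + I$
$h{\left(Y,x \right)} = -2$ ($h{\left(Y,x \right)} = \left(4 - 4\right) - 2 = 0 - 2 = -2$)
$B = -7$ ($B = -5 - 2 = -7$)
$T = - \frac{3}{2}$ ($T = - \frac{\left(4 - 1\right)^{2}}{6} = - \frac{3^{2}}{6} = \left(- \frac{1}{6}\right) 9 = - \frac{3}{2} \approx -1.5$)
$T J + B h{\left(4,3 \right)} = \left(- \frac{3}{2}\right) 37 - -14 = - \frac{111}{2} + 14 = - \frac{83}{2}$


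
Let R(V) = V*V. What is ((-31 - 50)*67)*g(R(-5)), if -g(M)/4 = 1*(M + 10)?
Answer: 759780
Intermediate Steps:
R(V) = V²
g(M) = -40 - 4*M (g(M) = -4*(M + 10) = -4*(10 + M) = -40 - 4*M)
((-31 - 50)*67)*g(R(-5)) = ((-31 - 50)*67)*(-40 - 4*(-5)²) = (-81*67)*(-40 - 4*25) = -5427*(-40 - 100) = -5427*(-140) = 759780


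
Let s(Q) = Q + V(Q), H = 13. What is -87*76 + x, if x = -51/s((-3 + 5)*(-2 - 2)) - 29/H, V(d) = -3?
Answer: -945172/143 ≈ -6609.6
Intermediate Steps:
s(Q) = -3 + Q (s(Q) = Q - 3 = -3 + Q)
x = 344/143 (x = -51/(-3 + (-3 + 5)*(-2 - 2)) - 29/13 = -51/(-3 + 2*(-4)) - 29*1/13 = -51/(-3 - 8) - 29/13 = -51/(-11) - 29/13 = -51*(-1/11) - 29/13 = 51/11 - 29/13 = 344/143 ≈ 2.4056)
-87*76 + x = -87*76 + 344/143 = -6612 + 344/143 = -945172/143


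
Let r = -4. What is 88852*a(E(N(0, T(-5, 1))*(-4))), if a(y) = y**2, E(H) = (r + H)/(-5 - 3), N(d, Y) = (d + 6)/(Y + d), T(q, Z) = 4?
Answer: 555325/4 ≈ 1.3883e+5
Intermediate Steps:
N(d, Y) = (6 + d)/(Y + d)
E(H) = 1/2 - H/8 (E(H) = (-4 + H)/(-5 - 3) = (-4 + H)/(-8) = (-4 + H)*(-1/8) = 1/2 - H/8)
88852*a(E(N(0, T(-5, 1))*(-4))) = 88852*(1/2 - (6 + 0)/(4 + 0)*(-4)/8)**2 = 88852*(1/2 - 6/4*(-4)/8)**2 = 88852*(1/2 - (1/4)*6*(-4)/8)**2 = 88852*(1/2 - 3*(-4)/16)**2 = 88852*(1/2 - 1/8*(-6))**2 = 88852*(1/2 + 3/4)**2 = 88852*(5/4)**2 = 88852*(25/16) = 555325/4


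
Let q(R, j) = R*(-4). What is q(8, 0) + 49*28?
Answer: 1340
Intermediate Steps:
q(R, j) = -4*R
q(8, 0) + 49*28 = -4*8 + 49*28 = -32 + 1372 = 1340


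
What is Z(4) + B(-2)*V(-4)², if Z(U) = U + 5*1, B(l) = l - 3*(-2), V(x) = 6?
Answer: 153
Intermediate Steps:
B(l) = 6 + l (B(l) = l + 6 = 6 + l)
Z(U) = 5 + U (Z(U) = U + 5 = 5 + U)
Z(4) + B(-2)*V(-4)² = (5 + 4) + (6 - 2)*6² = 9 + 4*36 = 9 + 144 = 153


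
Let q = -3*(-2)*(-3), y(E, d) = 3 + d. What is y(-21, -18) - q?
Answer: 3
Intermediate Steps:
q = -18 (q = 6*(-3) = -18)
y(-21, -18) - q = (3 - 18) - 1*(-18) = -15 + 18 = 3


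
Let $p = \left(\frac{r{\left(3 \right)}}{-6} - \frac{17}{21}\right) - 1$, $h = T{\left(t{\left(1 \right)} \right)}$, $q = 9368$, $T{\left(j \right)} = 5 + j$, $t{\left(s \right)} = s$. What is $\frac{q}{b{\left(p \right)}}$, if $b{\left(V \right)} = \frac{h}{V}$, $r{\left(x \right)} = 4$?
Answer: $- \frac{243568}{63} \approx -3866.2$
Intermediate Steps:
$h = 6$ ($h = 5 + 1 = 6$)
$p = - \frac{52}{21}$ ($p = \left(\frac{4}{-6} - \frac{17}{21}\right) - 1 = \left(4 \left(- \frac{1}{6}\right) - \frac{17}{21}\right) - 1 = \left(- \frac{2}{3} - \frac{17}{21}\right) - 1 = - \frac{31}{21} - 1 = - \frac{52}{21} \approx -2.4762$)
$b{\left(V \right)} = \frac{6}{V}$
$\frac{q}{b{\left(p \right)}} = \frac{9368}{6 \frac{1}{- \frac{52}{21}}} = \frac{9368}{6 \left(- \frac{21}{52}\right)} = \frac{9368}{- \frac{63}{26}} = 9368 \left(- \frac{26}{63}\right) = - \frac{243568}{63}$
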